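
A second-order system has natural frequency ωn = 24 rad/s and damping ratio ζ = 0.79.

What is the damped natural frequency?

ωd = ωn√(1 - ζ²) = 24√(1 - 0.79²) = 14.71 rad/s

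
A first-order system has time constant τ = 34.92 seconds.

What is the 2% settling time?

For first-order system, 2% settling time ≈ 4τ = 4 × 34.92 = 139.68 s.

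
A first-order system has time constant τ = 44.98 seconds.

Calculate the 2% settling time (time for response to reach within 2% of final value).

For first-order system, 2% settling time ≈ 4τ = 4 × 44.98 = 179.92 s.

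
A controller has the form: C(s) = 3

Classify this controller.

This is a Proportional (P) controller.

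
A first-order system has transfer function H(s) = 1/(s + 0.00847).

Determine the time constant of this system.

For H(s) = 1/(s + 1/τ), the pole is at -1/τ = -0.00847, so τ = 1/0.00847 = 118.1 s.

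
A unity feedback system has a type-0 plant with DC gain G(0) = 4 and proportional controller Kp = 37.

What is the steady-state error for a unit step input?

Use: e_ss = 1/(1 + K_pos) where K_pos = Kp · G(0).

K_pos = Kp · G(0) = 37 × 4 = 148. e_ss = 1/(1 + 148) = 0.0067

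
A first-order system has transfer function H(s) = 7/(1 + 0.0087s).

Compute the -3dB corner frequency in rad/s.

Corner frequency = 1/τ = 1/0.0087 = 114.943 rad/s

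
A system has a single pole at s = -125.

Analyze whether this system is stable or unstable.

Pole at s = -125 is in the left half-plane. Stable.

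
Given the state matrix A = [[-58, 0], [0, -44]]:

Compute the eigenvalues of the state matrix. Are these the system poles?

For diagonal matrix, eigenvalues are diagonal entries: λ₁ = -58, λ₂ = -44. Eigenvalues of A = system poles.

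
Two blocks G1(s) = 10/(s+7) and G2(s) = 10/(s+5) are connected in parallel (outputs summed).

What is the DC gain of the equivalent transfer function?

Parallel: G_eq = G1 + G2. DC gain = G1(0) + G2(0) = 10/7 + 10/5 = 1.4286 + 2 = 3.4286.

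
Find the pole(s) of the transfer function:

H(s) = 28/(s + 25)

Pole is where denominator = 0: s + 25 = 0, so s = -25.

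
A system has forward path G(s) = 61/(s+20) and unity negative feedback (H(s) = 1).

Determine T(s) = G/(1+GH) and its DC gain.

T(s) = G/(1+GH) = [61/(s+20)] / [1 + 61/(s+20)] = 61/(s+20+61) = 61/(s+81). DC gain = 61/81 = 0.7531.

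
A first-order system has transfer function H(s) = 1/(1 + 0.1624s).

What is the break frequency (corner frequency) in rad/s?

Corner frequency = 1/τ = 1/0.1624 = 6.158 rad/s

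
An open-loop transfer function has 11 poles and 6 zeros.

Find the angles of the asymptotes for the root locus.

n - m = 11 - 6 = 5. Angles: θk = (2k + 1)·180°/5 = 36°, 108°, 180°, 252°, 324°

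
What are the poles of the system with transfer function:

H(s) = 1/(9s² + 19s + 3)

Discriminant = 19² - 4×9×3 = 361 - 108 = 253 > 0, so two distinct real poles. Using quadratic formula: s = (-19 ± √253)/(2×9) = (-19 ± √253)/18, with √253 ≈ 15.9060. s₁ ≈ -0.1719, s₂ ≈ -1.9392. Poles: s₁ = -0.1719, s₂ = -1.9392.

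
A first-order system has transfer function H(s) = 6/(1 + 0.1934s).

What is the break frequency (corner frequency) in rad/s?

Corner frequency = 1/τ = 1/0.1934 = 5.171 rad/s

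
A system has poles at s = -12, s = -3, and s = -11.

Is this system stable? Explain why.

All poles are in the left half-plane. System is stable.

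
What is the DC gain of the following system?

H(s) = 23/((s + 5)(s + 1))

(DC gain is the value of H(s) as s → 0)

DC gain = H(0) = 23/(5 × 1) = 23/5 = 4.6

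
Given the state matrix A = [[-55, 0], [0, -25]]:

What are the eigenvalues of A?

For diagonal matrix, eigenvalues are diagonal entries: λ₁ = -55, λ₂ = -25.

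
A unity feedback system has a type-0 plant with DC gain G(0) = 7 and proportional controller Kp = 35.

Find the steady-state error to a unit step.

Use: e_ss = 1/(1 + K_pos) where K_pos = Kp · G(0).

K_pos = Kp · G(0) = 35 × 7 = 245. e_ss = 1/(1 + 245) = 0.0041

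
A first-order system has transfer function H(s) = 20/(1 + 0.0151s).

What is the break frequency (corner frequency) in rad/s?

Corner frequency = 1/τ = 1/0.0151 = 66.225 rad/s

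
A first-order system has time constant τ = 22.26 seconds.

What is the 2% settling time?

For first-order system, 2% settling time ≈ 4τ = 4 × 22.26 = 89.04 s.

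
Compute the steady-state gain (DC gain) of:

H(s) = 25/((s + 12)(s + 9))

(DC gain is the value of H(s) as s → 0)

DC gain = H(0) = 25/(12 × 9) = 25/108 = 0.2315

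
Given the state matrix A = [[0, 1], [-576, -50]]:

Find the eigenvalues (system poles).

det(A - λI) = λ² - (-50)λ + 576 = (λ - (-32))(λ - (-18)). Eigenvalues: -32, -18.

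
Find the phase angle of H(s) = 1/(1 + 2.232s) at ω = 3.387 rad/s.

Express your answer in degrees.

Phase = -arctan(ωτ) = -arctan(3.387 × 2.232) = -82.5°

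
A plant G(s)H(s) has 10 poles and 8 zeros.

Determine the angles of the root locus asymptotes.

n - m = 10 - 8 = 2. Angles: θk = (2k + 1)·180°/2 = 90°, 270°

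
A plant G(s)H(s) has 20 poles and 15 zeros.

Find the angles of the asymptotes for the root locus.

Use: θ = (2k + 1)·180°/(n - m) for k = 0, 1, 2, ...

n - m = 20 - 15 = 5. Angles: θk = (2k + 1)·180°/5 = 36°, 108°, 180°, 252°, 324°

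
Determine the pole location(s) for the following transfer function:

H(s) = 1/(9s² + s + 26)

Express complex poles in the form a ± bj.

Discriminant = 1² - 4×9×26 = 1 - 936 = -935 < 0, so the poles are a complex conjugate pair s = (-1 ± j√935)/(2×9). Real part = -1/(2×9) = -1/18 ≈ -0.0556; imaginary part = ±√935/(2×9) ≈ 1.6988. Poles: s = -0.0556 ± 1.6988j.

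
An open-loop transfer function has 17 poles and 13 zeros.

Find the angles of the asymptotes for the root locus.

n - m = 17 - 13 = 4. Angles: θk = (2k + 1)·180°/4 = 45°, 135°, 225°, 315°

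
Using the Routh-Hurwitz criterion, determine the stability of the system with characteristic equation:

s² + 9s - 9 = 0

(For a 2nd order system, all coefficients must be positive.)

Coefficients: 1, 9, -9. c=-9 not positive, so system is unstable.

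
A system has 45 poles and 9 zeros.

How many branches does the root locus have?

Root locus has n branches where n = number of poles = 45.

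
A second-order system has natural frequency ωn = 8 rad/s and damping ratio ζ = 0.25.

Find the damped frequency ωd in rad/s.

ωd = ωn√(1 - ζ²) = 8√(1 - 0.25²) = 7.75 rad/s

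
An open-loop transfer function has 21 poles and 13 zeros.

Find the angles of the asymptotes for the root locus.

n - m = 21 - 13 = 8. Angles: θk = (2k + 1)·180°/8 = 22.5°, 67.5°, 112.5°, 157.5°, 202.5°, 247.5°, 292.5°, 337.5°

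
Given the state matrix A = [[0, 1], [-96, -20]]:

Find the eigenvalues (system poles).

det(A - λI) = λ² - (-20)λ + 96 = (λ - (-12))(λ - (-8)). Eigenvalues: -12, -8.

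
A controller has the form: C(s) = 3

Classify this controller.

This is a Proportional (P) controller.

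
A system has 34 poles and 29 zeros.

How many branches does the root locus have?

Root locus has n branches where n = number of poles = 34.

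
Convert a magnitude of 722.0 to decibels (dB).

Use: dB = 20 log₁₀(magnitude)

dB = 20 log₁₀(722.0) = 57.2 dB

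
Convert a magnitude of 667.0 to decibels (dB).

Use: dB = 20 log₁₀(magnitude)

dB = 20 log₁₀(667.0) = 56.5 dB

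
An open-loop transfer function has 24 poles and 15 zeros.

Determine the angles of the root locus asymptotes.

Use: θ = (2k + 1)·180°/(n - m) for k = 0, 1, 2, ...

n - m = 24 - 15 = 9. Angles: θk = (2k + 1)·180°/9 = 20°, 60°, 100°, 140°, 180°, 220°, 260°, 300°, 340°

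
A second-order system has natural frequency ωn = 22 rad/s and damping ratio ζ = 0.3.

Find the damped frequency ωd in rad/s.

ωd = ωn√(1 - ζ²) = 22√(1 - 0.3²) = 20.99 rad/s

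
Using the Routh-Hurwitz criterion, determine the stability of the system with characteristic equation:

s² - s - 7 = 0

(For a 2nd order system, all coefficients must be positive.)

Coefficients: 1, -1, -7. b=-1, c=-7 not positive, so system is unstable.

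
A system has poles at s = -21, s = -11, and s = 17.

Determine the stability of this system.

Pole(s) at s = 17 are not in the left half-plane. System is unstable.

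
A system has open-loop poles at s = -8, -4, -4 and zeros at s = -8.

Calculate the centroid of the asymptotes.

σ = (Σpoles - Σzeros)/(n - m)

σ = (Σpoles - Σzeros)/(n - m) = (-16 - (-8))/(3 - 1) = -8/2 = -4.0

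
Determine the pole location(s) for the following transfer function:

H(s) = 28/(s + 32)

Pole is where denominator = 0: s + 32 = 0, so s = -32.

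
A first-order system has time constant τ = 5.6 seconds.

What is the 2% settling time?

For first-order system, 2% settling time ≈ 4τ = 4 × 5.6 = 22.4 s.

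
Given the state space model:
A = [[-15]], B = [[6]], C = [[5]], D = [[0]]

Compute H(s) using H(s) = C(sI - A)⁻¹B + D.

(sI - A)⁻¹ = 1/(s + 15). H(s) = 5 × 6/(s + 15) + 0 = 30/(s + 15).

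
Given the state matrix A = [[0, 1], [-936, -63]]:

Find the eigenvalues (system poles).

det(A - λI) = λ² - (-63)λ + 936 = (λ - (-24))(λ - (-39)). Eigenvalues: -24, -39.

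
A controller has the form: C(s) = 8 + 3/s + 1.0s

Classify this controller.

This is a Proportional-Integral-Derivative (PID) controller.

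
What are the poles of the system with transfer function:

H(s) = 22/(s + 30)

Pole is where denominator = 0: s + 30 = 0, so s = -30.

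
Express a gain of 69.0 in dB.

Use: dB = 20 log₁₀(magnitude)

dB = 20 log₁₀(69.0) = 36.8 dB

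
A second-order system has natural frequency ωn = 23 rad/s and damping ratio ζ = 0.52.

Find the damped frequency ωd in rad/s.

ωd = ωn√(1 - ζ²) = 23√(1 - 0.52²) = 19.65 rad/s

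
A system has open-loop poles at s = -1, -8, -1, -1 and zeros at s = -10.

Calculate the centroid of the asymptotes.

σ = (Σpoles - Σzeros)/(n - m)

σ = (Σpoles - Σzeros)/(n - m) = (-11 - (-10))/(4 - 1) = -1/3 = -0.33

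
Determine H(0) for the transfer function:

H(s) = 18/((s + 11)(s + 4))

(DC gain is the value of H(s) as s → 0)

DC gain = H(0) = 18/(11 × 4) = 18/44 = 0.4091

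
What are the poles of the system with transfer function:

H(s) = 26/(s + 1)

Pole is where denominator = 0: s + 1 = 0, so s = -1.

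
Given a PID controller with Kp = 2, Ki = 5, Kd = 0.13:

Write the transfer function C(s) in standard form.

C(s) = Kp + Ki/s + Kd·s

Substituting values: C(s) = 2 + 5/s + 0.13s = (0.13s² + 2s + 5)/s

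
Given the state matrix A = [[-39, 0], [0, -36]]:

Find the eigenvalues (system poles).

For diagonal matrix, eigenvalues are diagonal entries: λ₁ = -39, λ₂ = -36.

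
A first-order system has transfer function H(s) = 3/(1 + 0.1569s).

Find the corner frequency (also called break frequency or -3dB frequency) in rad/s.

Corner frequency = 1/τ = 1/0.1569 = 6.373 rad/s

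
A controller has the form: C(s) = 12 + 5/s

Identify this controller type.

This is a Proportional-Integral (PI) controller.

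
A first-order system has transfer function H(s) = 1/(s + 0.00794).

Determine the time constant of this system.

For H(s) = 1/(s + 1/τ), the pole is at -1/τ = -0.00794, so τ = 1/0.00794 = 125.9 s.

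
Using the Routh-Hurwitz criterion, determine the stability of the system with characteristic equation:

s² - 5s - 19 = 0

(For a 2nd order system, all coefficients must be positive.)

Coefficients: 1, -5, -19. b=-5, c=-19 not positive, so system is unstable.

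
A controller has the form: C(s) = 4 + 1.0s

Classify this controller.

This is a Proportional-Derivative (PD) controller.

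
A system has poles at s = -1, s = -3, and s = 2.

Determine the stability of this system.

Pole(s) at s = 2 are not in the left half-plane. System is unstable.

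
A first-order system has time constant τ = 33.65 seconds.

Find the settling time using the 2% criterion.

For first-order system, 2% settling time ≈ 4τ = 4 × 33.65 = 134.6 s.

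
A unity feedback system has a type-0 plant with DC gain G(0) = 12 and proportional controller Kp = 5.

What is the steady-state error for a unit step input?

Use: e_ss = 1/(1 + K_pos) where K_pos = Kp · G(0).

K_pos = Kp · G(0) = 5 × 12 = 60. e_ss = 1/(1 + 60) = 0.0164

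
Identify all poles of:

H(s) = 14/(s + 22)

Pole is where denominator = 0: s + 22 = 0, so s = -22.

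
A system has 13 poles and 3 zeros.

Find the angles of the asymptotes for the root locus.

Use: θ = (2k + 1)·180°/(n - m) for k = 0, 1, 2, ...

n - m = 13 - 3 = 10. Angles: θk = (2k + 1)·180°/10 = 18°, 54°, 90°, 126°, 162°, 198°, 234°, 270°, 306°, 342°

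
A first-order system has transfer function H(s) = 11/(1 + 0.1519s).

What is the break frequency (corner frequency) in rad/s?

Corner frequency = 1/τ = 1/0.1519 = 6.583 rad/s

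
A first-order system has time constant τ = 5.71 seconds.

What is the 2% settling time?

For first-order system, 2% settling time ≈ 4τ = 4 × 5.71 = 22.84 s.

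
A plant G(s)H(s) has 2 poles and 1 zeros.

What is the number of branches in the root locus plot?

Root locus has n branches where n = number of poles = 2.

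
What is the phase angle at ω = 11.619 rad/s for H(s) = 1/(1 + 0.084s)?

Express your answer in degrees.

Phase = -arctan(ωτ) = -arctan(11.619 × 0.084) = -44.3°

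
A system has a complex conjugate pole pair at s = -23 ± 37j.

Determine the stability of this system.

Real part of poles is -23 (< 0, left half-plane). Stable.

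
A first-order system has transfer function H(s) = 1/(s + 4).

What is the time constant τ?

For H(s) = 1/(s + 1/τ), the pole is at -1/τ = -4, so τ = 1/4 = 0.25 s.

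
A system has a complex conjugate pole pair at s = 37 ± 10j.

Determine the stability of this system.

Real part of poles is 37 (> 0, right half-plane). Unstable.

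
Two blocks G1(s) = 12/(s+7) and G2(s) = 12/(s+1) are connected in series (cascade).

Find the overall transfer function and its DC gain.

Series: multiply transfer functions. G_eq = 12/(s+7) × 12/(s+1) = 144/((s+7)(s+1)). DC gain = 144/(7×1) = 20.5714.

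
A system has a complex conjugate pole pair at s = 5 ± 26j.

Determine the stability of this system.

Real part of poles is 5 (> 0, right half-plane). Unstable.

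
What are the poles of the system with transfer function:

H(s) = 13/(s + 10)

Pole is where denominator = 0: s + 10 = 0, so s = -10.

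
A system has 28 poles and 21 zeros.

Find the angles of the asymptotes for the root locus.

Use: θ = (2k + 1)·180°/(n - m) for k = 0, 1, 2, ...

n - m = 28 - 21 = 7. Angles: θk = (2k + 1)·180°/7 = 25.71°, 77.14°, 128.57°, 180°, 231.43°, 282.86°, 334.29°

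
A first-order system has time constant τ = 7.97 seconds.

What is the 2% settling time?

For first-order system, 2% settling time ≈ 4τ = 4 × 7.97 = 31.88 s.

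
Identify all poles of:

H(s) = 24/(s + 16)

Pole is where denominator = 0: s + 16 = 0, so s = -16.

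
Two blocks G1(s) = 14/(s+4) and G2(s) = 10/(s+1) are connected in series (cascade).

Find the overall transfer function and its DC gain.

Series: multiply transfer functions. G_eq = 14/(s+4) × 10/(s+1) = 140/((s+4)(s+1)). DC gain = 140/(4×1) = 35.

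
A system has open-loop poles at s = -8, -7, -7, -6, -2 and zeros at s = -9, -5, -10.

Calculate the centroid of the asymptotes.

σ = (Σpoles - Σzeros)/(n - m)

σ = (Σpoles - Σzeros)/(n - m) = (-30 - (-24))/(5 - 3) = -6/2 = -3.0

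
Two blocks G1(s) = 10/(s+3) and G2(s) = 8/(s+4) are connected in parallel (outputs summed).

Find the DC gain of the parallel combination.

Parallel: G_eq = G1 + G2. DC gain = G1(0) + G2(0) = 10/3 + 8/4 = 3.3333 + 2 = 5.3333.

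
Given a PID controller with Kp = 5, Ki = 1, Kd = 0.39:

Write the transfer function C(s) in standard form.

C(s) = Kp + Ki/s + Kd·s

Substituting values: C(s) = 5 + 1/s + 0.39s = (0.39s² + 5s + 1)/s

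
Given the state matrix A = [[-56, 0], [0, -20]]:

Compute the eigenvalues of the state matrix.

For diagonal matrix, eigenvalues are diagonal entries: λ₁ = -56, λ₂ = -20.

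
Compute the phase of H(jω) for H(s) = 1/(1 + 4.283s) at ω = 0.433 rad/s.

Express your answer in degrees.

Phase = -arctan(ωτ) = -arctan(0.433 × 4.283) = -61.7°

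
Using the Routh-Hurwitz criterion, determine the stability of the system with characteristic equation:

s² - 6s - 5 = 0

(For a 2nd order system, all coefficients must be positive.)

Coefficients: 1, -6, -5. b=-6, c=-5 not positive, so system is unstable.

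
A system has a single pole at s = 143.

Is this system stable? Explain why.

Pole at s = 143 is in the right half-plane. Unstable.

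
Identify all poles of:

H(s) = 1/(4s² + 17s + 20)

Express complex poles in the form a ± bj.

Discriminant = 17² - 4×4×20 = 289 - 320 = -31 < 0, so the poles are a complex conjugate pair s = (-17 ± j√31)/(2×4). Real part = -17/(2×4) = -17/8 = -2.125; imaginary part = ±√31/(2×4) ≈ 0.6960. Poles: s = -2.125 ± 0.6960j.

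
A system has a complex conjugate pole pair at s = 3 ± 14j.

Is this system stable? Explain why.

Real part of poles is 3 (> 0, right half-plane). Unstable.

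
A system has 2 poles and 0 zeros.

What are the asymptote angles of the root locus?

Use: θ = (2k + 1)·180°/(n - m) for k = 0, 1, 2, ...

n - m = 2 - 0 = 2. Angles: θk = (2k + 1)·180°/2 = 90°, 270°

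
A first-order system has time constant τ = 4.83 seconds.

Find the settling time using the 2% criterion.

For first-order system, 2% settling time ≈ 4τ = 4 × 4.83 = 19.32 s.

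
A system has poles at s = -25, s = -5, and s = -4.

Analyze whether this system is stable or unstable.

All poles are in the left half-plane. System is stable.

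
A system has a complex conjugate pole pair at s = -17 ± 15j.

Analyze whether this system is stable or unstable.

Real part of poles is -17 (< 0, left half-plane). Stable.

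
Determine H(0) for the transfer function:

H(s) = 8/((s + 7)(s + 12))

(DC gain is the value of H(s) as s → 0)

DC gain = H(0) = 8/(7 × 12) = 8/84 = 0.0952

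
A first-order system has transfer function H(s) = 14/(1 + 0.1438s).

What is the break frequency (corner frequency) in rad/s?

Corner frequency = 1/τ = 1/0.1438 = 6.954 rad/s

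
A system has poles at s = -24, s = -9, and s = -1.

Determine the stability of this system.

All poles are in the left half-plane. System is stable.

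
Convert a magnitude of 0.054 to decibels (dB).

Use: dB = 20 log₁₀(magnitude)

dB = 20 log₁₀(0.054) = -25.4 dB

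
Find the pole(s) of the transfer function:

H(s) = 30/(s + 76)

Pole is where denominator = 0: s + 76 = 0, so s = -76.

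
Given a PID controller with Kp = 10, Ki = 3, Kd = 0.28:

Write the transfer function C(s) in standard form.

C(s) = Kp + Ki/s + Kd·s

Substituting values: C(s) = 10 + 3/s + 0.28s = (0.28s² + 10s + 3)/s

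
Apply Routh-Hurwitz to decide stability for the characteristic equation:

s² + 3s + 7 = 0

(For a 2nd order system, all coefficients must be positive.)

Coefficients: 1, 3, 7. All positive, so system is stable.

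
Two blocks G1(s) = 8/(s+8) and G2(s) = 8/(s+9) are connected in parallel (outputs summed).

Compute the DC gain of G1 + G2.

Parallel: G_eq = G1 + G2. DC gain = G1(0) + G2(0) = 8/8 + 8/9 = 1 + 0.8889 = 1.8889.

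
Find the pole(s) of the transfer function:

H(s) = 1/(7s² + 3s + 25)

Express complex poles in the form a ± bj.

Discriminant = 3² - 4×7×25 = 9 - 700 = -691 < 0, so the poles are a complex conjugate pair s = (-3 ± j√691)/(2×7). Real part = -3/(2×7) = -3/14 ≈ -0.2143; imaginary part = ±√691/(2×7) ≈ 1.8776. Poles: s = -0.2143 ± 1.8776j.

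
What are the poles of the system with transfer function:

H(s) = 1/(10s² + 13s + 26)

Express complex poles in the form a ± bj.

Discriminant = 13² - 4×10×26 = 169 - 1040 = -871 < 0, so the poles are a complex conjugate pair s = (-13 ± j√871)/(2×10). Real part = -13/(2×10) = -13/20 = -0.65; imaginary part = ±√871/(2×10) ≈ 1.4756. Poles: s = -0.65 ± 1.4756j.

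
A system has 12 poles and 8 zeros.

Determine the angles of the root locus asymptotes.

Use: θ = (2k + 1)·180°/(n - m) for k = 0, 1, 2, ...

n - m = 12 - 8 = 4. Angles: θk = (2k + 1)·180°/4 = 45°, 135°, 225°, 315°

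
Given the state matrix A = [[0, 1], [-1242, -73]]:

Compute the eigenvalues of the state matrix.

det(A - λI) = λ² - (-73)λ + 1242 = (λ - (-46))(λ - (-27)). Eigenvalues: -46, -27.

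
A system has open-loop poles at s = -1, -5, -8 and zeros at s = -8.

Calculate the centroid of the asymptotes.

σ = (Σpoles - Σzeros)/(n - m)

σ = (Σpoles - Σzeros)/(n - m) = (-14 - (-8))/(3 - 1) = -6/2 = -3.0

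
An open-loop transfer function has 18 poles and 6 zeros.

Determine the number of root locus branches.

Root locus has n branches where n = number of poles = 18.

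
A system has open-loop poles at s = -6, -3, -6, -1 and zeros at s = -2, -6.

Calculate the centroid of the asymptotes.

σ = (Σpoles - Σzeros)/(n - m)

σ = (Σpoles - Σzeros)/(n - m) = (-16 - (-8))/(4 - 2) = -8/2 = -4.0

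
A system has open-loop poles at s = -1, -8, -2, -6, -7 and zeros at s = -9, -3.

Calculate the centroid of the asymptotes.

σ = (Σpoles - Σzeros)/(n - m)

σ = (Σpoles - Σzeros)/(n - m) = (-24 - (-12))/(5 - 2) = -12/3 = -4.0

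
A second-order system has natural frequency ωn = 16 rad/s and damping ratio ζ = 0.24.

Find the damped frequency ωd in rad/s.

ωd = ωn√(1 - ζ²) = 16√(1 - 0.24²) = 15.53 rad/s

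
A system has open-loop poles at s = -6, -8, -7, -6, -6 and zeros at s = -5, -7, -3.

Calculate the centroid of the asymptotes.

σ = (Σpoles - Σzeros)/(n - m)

σ = (Σpoles - Σzeros)/(n - m) = (-33 - (-15))/(5 - 3) = -18/2 = -9.0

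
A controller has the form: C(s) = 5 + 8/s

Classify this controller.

This is a Proportional-Integral (PI) controller.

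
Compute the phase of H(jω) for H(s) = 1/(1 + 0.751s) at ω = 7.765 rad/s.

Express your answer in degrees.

Phase = -arctan(ωτ) = -arctan(7.765 × 0.751) = -80.3°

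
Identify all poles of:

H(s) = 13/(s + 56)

Pole is where denominator = 0: s + 56 = 0, so s = -56.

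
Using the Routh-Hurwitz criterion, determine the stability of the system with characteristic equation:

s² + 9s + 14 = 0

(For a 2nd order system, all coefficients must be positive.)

Coefficients: 1, 9, 14. All positive, so system is stable.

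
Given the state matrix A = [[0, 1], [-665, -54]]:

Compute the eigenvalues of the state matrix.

det(A - λI) = λ² - (-54)λ + 665 = (λ - (-19))(λ - (-35)). Eigenvalues: -19, -35.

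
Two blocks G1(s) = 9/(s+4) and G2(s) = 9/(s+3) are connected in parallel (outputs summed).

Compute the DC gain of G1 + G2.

Parallel: G_eq = G1 + G2. DC gain = G1(0) + G2(0) = 9/4 + 9/3 = 2.25 + 3 = 5.25.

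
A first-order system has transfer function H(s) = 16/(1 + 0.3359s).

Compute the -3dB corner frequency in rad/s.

Corner frequency = 1/τ = 1/0.3359 = 2.977 rad/s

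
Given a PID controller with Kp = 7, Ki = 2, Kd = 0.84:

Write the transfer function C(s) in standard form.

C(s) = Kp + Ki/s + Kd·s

Substituting values: C(s) = 7 + 2/s + 0.84s = (0.84s² + 7s + 2)/s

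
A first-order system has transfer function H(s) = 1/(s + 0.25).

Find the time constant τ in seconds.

For H(s) = 1/(s + 1/τ), the pole is at -1/τ = -0.25, so τ = 1/0.25 = 4 s.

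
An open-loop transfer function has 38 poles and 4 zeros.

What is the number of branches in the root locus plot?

Root locus has n branches where n = number of poles = 38.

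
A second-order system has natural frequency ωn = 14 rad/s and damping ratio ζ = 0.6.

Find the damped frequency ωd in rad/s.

ωd = ωn√(1 - ζ²) = 14√(1 - 0.6²) = 11.2 rad/s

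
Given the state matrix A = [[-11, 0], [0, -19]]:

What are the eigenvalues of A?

For diagonal matrix, eigenvalues are diagonal entries: λ₁ = -11, λ₂ = -19.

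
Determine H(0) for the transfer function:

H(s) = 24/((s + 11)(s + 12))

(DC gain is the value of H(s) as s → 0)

DC gain = H(0) = 24/(11 × 12) = 24/132 = 0.1818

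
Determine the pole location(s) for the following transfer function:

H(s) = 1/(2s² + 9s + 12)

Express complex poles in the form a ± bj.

Discriminant = 9² - 4×2×12 = 81 - 96 = -15 < 0, so the poles are a complex conjugate pair s = (-9 ± j√15)/(2×2). Real part = -9/(2×2) = -9/4 = -2.25; imaginary part = ±√15/(2×2) ≈ 0.9682. Poles: s = -2.25 ± 0.9682j.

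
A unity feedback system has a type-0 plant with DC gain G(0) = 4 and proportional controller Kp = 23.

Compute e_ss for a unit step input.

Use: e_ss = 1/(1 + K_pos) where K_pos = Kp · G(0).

K_pos = Kp · G(0) = 23 × 4 = 92. e_ss = 1/(1 + 92) = 0.0108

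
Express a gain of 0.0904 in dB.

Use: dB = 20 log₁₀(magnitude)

dB = 20 log₁₀(0.0904) = -20.9 dB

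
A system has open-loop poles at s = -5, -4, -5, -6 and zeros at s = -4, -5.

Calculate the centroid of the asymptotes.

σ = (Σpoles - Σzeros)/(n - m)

σ = (Σpoles - Σzeros)/(n - m) = (-20 - (-9))/(4 - 2) = -11/2 = -5.5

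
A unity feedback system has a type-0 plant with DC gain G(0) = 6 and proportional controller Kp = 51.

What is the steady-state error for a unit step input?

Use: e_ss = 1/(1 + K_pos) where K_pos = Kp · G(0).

K_pos = Kp · G(0) = 51 × 6 = 306. e_ss = 1/(1 + 306) = 0.0033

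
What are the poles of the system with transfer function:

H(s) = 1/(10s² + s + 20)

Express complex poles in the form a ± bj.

Discriminant = 1² - 4×10×20 = 1 - 800 = -799 < 0, so the poles are a complex conjugate pair s = (-1 ± j√799)/(2×10). Real part = -1/(2×10) = -1/20 = -0.05; imaginary part = ±√799/(2×10) ≈ 1.4133. Poles: s = -0.05 ± 1.4133j.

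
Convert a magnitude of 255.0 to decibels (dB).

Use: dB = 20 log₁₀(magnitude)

dB = 20 log₁₀(255.0) = 48.1 dB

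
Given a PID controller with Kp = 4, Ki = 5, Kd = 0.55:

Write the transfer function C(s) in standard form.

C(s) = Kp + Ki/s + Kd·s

Substituting values: C(s) = 4 + 5/s + 0.55s = (0.55s² + 4s + 5)/s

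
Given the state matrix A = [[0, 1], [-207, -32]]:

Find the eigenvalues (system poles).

det(A - λI) = λ² - (-32)λ + 207 = (λ - (-9))(λ - (-23)). Eigenvalues: -9, -23.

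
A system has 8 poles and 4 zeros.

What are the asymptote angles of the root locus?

n - m = 8 - 4 = 4. Angles: θk = (2k + 1)·180°/4 = 45°, 135°, 225°, 315°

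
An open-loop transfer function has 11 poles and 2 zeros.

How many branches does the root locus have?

Root locus has n branches where n = number of poles = 11.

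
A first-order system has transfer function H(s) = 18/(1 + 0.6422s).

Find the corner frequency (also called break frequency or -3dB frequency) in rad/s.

Corner frequency = 1/τ = 1/0.6422 = 1.557 rad/s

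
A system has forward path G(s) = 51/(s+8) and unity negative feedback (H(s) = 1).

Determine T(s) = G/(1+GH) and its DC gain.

T(s) = G/(1+GH) = [51/(s+8)] / [1 + 51/(s+8)] = 51/(s+8+51) = 51/(s+59). DC gain = 51/59 = 0.8644.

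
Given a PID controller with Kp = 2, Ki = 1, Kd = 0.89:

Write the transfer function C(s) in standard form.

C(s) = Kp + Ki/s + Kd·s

Substituting values: C(s) = 2 + 1/s + 0.89s = (0.89s² + 2s + 1)/s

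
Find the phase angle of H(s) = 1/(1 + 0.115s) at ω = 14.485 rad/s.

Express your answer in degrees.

Phase = -arctan(ωτ) = -arctan(14.485 × 0.115) = -59.0°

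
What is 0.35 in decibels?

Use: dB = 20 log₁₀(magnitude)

dB = 20 log₁₀(0.35) = -9.1 dB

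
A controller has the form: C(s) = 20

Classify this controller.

This is a Proportional (P) controller.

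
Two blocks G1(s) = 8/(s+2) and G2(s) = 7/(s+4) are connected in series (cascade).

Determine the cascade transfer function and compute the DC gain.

Series: multiply transfer functions. G_eq = 8/(s+2) × 7/(s+4) = 56/((s+2)(s+4)). DC gain = 56/(2×4) = 7.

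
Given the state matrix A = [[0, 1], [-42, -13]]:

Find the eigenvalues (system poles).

det(A - λI) = λ² - (-13)λ + 42 = (λ - (-7))(λ - (-6)). Eigenvalues: -7, -6.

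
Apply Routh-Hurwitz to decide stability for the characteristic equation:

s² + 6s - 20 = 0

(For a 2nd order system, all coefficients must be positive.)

Coefficients: 1, 6, -20. c=-20 not positive, so system is unstable.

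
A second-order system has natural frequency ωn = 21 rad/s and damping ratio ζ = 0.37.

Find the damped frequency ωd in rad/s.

ωd = ωn√(1 - ζ²) = 21√(1 - 0.37²) = 19.51 rad/s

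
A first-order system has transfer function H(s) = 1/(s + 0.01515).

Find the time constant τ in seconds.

For H(s) = 1/(s + 1/τ), the pole is at -1/τ = -0.01515, so τ = 1/0.01515 = 66.01 s.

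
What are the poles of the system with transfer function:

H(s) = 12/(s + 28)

Pole is where denominator = 0: s + 28 = 0, so s = -28.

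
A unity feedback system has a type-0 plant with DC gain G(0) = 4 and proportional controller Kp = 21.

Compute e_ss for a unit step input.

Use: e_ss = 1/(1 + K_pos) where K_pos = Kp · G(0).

K_pos = Kp · G(0) = 21 × 4 = 84. e_ss = 1/(1 + 84) = 0.0118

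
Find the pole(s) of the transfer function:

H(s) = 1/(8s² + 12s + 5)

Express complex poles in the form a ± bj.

Discriminant = 12² - 4×8×5 = 144 - 160 = -16 < 0, so the poles are a complex conjugate pair s = (-12 ± j√16)/(2×8). Real part = -12/(2×8) = -12/16 = -0.75; imaginary part = ±√16/(2×8) = 4/16 = 0.25. Poles: s = -0.75 ± 0.25j.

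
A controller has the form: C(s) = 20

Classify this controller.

This is a Proportional (P) controller.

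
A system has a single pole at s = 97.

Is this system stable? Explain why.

Pole at s = 97 is in the right half-plane. Unstable.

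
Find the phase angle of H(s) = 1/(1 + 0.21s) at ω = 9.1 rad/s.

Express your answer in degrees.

Phase = -arctan(ωτ) = -arctan(9.1 × 0.21) = -62.4°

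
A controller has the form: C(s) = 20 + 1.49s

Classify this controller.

This is a Proportional-Derivative (PD) controller.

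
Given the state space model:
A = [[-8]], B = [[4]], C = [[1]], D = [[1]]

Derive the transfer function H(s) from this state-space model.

(sI - A)⁻¹ = 1/(s + 8). H(s) = 1×4/(s + 8) + 1 = (s + 12)/(s + 8).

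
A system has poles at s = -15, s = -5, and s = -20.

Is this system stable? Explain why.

All poles are in the left half-plane. System is stable.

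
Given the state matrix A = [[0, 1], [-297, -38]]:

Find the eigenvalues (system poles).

det(A - λI) = λ² - (-38)λ + 297 = (λ - (-27))(λ - (-11)). Eigenvalues: -27, -11.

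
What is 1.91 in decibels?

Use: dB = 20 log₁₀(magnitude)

dB = 20 log₁₀(1.91) = 5.6 dB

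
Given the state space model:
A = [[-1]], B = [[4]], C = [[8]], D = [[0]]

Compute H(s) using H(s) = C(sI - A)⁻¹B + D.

(sI - A)⁻¹ = 1/(s + 1). H(s) = 8 × 4/(s + 1) + 0 = 32/(s + 1).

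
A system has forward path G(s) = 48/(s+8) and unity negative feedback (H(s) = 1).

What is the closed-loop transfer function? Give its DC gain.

T(s) = G/(1+GH) = [48/(s+8)] / [1 + 48/(s+8)] = 48/(s+8+48) = 48/(s+56). DC gain = 48/56 = 0.8571.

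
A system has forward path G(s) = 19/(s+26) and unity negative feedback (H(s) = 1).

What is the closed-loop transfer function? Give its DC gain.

T(s) = G/(1+GH) = [19/(s+26)] / [1 + 19/(s+26)] = 19/(s+26+19) = 19/(s+45). DC gain = 19/45 = 0.4222.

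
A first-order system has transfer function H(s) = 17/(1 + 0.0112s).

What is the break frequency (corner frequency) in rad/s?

Corner frequency = 1/τ = 1/0.0112 = 89.286 rad/s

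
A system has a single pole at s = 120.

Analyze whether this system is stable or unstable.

Pole at s = 120 is in the right half-plane. Unstable.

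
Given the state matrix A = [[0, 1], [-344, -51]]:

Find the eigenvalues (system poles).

det(A - λI) = λ² - (-51)λ + 344 = (λ - (-43))(λ - (-8)). Eigenvalues: -43, -8.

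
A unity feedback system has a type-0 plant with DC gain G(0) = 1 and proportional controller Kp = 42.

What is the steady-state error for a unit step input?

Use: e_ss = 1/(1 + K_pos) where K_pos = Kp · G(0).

K_pos = Kp · G(0) = 42 × 1 = 42. e_ss = 1/(1 + 42) = 0.0233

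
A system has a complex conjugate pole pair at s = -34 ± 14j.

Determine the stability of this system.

Real part of poles is -34 (< 0, left half-plane). Stable.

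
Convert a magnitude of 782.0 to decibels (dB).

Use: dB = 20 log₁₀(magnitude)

dB = 20 log₁₀(782.0) = 57.9 dB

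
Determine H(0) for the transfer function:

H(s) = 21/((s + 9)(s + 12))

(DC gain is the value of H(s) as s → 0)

DC gain = H(0) = 21/(9 × 12) = 21/108 = 0.1944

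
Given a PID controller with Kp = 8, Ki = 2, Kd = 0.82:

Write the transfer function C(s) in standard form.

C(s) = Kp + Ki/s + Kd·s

Substituting values: C(s) = 8 + 2/s + 0.82s = (0.82s² + 8s + 2)/s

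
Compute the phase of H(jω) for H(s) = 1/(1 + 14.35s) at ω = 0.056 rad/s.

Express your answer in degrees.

Phase = -arctan(ωτ) = -arctan(0.056 × 14.35) = -38.8°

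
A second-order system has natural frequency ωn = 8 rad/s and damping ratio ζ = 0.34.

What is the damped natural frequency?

ωd = ωn√(1 - ζ²) = 8√(1 - 0.34²) = 7.52 rad/s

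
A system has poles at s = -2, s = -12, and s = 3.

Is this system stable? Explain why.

Pole(s) at s = 3 are not in the left half-plane. System is unstable.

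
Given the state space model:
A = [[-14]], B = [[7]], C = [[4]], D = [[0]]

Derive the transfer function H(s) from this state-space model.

(sI - A)⁻¹ = 1/(s + 14). H(s) = 4 × 7/(s + 14) + 0 = 28/(s + 14).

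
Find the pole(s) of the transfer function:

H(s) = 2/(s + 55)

Pole is where denominator = 0: s + 55 = 0, so s = -55.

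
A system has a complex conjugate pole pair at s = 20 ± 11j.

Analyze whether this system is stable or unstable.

Real part of poles is 20 (> 0, right half-plane). Unstable.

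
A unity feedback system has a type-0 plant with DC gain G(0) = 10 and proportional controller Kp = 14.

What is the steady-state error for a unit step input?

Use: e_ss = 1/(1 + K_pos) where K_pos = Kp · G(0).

K_pos = Kp · G(0) = 14 × 10 = 140. e_ss = 1/(1 + 140) = 0.0071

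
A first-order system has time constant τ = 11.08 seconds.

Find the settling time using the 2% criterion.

For first-order system, 2% settling time ≈ 4τ = 4 × 11.08 = 44.32 s.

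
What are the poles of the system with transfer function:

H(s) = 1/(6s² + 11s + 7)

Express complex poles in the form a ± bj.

Discriminant = 11² - 4×6×7 = 121 - 168 = -47 < 0, so the poles are a complex conjugate pair s = (-11 ± j√47)/(2×6). Real part = -11/(2×6) = -11/12 ≈ -0.9167; imaginary part = ±√47/(2×6) ≈ 0.5713. Poles: s = -0.9167 ± 0.5713j.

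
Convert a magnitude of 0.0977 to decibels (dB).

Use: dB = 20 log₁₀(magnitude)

dB = 20 log₁₀(0.0977) = -20.2 dB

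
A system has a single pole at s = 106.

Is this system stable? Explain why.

Pole at s = 106 is in the right half-plane. Unstable.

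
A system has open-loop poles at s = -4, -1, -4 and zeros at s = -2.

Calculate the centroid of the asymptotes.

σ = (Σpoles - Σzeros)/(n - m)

σ = (Σpoles - Σzeros)/(n - m) = (-9 - (-2))/(3 - 1) = -7/2 = -3.5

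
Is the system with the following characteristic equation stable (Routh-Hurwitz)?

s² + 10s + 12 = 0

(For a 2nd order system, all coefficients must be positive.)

Coefficients: 1, 10, 12. All positive, so system is stable.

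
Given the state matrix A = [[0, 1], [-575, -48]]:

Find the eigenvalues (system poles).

det(A - λI) = λ² - (-48)λ + 575 = (λ - (-23))(λ - (-25)). Eigenvalues: -23, -25.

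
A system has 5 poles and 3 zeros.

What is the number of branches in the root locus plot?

Root locus has n branches where n = number of poles = 5.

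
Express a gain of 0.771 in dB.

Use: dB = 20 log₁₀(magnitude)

dB = 20 log₁₀(0.771) = -2.3 dB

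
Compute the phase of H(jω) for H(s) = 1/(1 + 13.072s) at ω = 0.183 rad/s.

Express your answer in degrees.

Phase = -arctan(ωτ) = -arctan(0.183 × 13.072) = -67.3°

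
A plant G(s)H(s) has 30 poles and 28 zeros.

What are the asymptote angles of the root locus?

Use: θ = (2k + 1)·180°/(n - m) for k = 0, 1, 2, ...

n - m = 30 - 28 = 2. Angles: θk = (2k + 1)·180°/2 = 90°, 270°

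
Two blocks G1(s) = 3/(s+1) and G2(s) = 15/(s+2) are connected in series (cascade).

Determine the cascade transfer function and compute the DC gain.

Series: multiply transfer functions. G_eq = 3/(s+1) × 15/(s+2) = 45/((s+1)(s+2)). DC gain = 45/(1×2) = 22.5.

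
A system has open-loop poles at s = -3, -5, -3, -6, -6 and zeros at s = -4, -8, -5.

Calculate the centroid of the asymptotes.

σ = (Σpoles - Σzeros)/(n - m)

σ = (Σpoles - Σzeros)/(n - m) = (-23 - (-17))/(5 - 3) = -6/2 = -3.0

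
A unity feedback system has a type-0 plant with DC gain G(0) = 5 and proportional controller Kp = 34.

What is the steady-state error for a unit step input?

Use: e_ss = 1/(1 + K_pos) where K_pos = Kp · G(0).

K_pos = Kp · G(0) = 34 × 5 = 170. e_ss = 1/(1 + 170) = 0.0058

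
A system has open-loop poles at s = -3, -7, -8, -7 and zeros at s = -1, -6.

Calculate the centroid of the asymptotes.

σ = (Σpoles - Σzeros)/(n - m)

σ = (Σpoles - Σzeros)/(n - m) = (-25 - (-7))/(4 - 2) = -18/2 = -9.0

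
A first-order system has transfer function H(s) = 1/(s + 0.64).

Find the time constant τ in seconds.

For H(s) = 1/(s + 1/τ), the pole is at -1/τ = -0.64, so τ = 1/0.64 = 1.5625 s.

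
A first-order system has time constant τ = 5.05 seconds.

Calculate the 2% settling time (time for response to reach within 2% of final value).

For first-order system, 2% settling time ≈ 4τ = 4 × 5.05 = 20.2 s.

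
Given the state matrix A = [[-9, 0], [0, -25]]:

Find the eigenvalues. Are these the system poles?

For diagonal matrix, eigenvalues are diagonal entries: λ₁ = -9, λ₂ = -25. Eigenvalues of A = system poles.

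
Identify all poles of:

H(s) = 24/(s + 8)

Pole is where denominator = 0: s + 8 = 0, so s = -8.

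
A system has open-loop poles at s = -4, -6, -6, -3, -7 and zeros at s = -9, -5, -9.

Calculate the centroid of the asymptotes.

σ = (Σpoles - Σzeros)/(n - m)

σ = (Σpoles - Σzeros)/(n - m) = (-26 - (-23))/(5 - 3) = -3/2 = -1.5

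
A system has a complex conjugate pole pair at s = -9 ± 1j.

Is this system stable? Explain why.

Real part of poles is -9 (< 0, left half-plane). Stable.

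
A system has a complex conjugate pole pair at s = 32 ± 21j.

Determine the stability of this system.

Real part of poles is 32 (> 0, right half-plane). Unstable.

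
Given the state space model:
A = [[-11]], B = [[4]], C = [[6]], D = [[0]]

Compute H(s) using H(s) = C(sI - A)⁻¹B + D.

(sI - A)⁻¹ = 1/(s + 11). H(s) = 6 × 4/(s + 11) + 0 = 24/(s + 11).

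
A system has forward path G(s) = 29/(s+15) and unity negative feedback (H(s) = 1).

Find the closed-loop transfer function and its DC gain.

T(s) = G/(1+GH) = [29/(s+15)] / [1 + 29/(s+15)] = 29/(s+15+29) = 29/(s+44). DC gain = 29/44 = 0.6591.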